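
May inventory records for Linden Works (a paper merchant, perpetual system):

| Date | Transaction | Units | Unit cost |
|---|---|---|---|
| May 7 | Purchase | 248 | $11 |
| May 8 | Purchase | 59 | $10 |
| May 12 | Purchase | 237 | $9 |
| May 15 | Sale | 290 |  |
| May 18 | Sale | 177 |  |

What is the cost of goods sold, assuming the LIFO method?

May 15, 290 sold [LIFO — newest first]: 237 @ $9 + 53 @ $10 = $2,663
May 18, 177 sold [LIFO — newest first]: 6 @ $10 + 171 @ $11 = $1,941
Total COGS = $2,663 + $1,941 = $4,604
Ending inventory: 77 @ $11 = $847
Check: goods available $5,451 = COGS $4,604 + ending $847

COGS = $4,604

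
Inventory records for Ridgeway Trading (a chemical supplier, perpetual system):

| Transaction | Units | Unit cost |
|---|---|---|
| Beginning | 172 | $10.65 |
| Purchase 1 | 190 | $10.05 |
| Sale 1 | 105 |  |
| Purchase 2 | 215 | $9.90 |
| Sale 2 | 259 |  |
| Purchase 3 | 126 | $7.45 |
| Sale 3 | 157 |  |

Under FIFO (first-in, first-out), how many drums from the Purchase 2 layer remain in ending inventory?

Sale 1 (105) [FIFO — oldest first]: 105 @ $10.65 = $1,118.25
Sale 2 (259) [FIFO — oldest first]: 67 @ $10.65 + 190 @ $10.05 + 2 @ $9.90 = $2,642.85
Sale 3 (157) [FIFO — oldest first]: 157 @ $9.90 = $1,554.30
Total COGS = $1,118.25 + $2,642.85 + $1,554.30 = $5,315.40
Ending inventory: 56 @ $9.90 + 126 @ $7.45 = $1,493.10
Check: goods available $6,808.50 = COGS $5,315.40 + ending $1,493.10

56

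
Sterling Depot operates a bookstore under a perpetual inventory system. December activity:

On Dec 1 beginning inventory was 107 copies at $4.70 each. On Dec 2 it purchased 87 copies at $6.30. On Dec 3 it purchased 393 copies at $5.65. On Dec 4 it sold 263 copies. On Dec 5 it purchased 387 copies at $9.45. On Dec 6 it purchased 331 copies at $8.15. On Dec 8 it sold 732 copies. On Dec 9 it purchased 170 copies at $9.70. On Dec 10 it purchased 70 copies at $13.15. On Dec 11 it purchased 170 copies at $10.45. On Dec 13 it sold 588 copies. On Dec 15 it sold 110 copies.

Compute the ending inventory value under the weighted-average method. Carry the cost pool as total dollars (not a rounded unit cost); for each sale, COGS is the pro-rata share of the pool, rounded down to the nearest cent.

Ending inventory = $206.98

After Dec 1: 107 on hand, pool $502.90 (≈ $4.7000 each)
After Dec 2: 194 on hand, pool $1,051.00 (≈ $5.4175 each)
After Dec 3: 587 on hand, pool $3,271.45 (≈ $5.5732 each)
Dec 4, sell 263: 263/587 × $3,271.45 → $1,465.74
After Dec 5: 711 on hand, pool $5,462.86 (≈ $7.6833 each)
After Dec 6: 1042 on hand, pool $8,160.51 (≈ $7.8316 each)
Dec 8, sell 732: 732/1042 × $8,160.51 → $5,732.71
After Dec 9: 480 on hand, pool $4,076.80 (≈ $8.4933 each)
After Dec 10: 550 on hand, pool $4,997.30 (≈ $9.0860 each)
After Dec 11: 720 on hand, pool $6,773.80 (≈ $9.4081 each)
Dec 13, sell 588: 588/720 × $6,773.80 → $5,531.93
Dec 15, sell 110: 110/132 × $1,241.87 → $1,034.89
Total COGS = $1,465.74 + $5,732.71 + $5,531.93 + $1,034.89 = $13,765.27
Ending inventory (cost pool remaining) = $206.98
Check: goods available $13,972.25 = COGS $13,765.27 + ending $206.98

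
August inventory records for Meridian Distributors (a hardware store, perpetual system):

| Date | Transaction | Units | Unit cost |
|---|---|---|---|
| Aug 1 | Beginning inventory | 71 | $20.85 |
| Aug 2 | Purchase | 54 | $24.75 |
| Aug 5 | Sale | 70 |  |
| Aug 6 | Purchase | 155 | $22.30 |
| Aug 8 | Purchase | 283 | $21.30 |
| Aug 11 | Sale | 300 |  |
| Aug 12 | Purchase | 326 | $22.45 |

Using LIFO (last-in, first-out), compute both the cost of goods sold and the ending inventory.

Aug 5, 70 sold [LIFO — newest first]: 54 @ $24.75 + 16 @ $20.85 = $1,670.10
Aug 11, 300 sold [LIFO — newest first]: 283 @ $21.30 + 17 @ $22.30 = $6,407.00
Total COGS = $1,670.10 + $6,407.00 = $8,077.10
Ending inventory: 55 @ $20.85 + 138 @ $22.30 + 326 @ $22.45 = $11,542.85
Check: goods available $19,619.95 = COGS $8,077.10 + ending $11,542.85

COGS = $8,077.10; ending inventory = $11,542.85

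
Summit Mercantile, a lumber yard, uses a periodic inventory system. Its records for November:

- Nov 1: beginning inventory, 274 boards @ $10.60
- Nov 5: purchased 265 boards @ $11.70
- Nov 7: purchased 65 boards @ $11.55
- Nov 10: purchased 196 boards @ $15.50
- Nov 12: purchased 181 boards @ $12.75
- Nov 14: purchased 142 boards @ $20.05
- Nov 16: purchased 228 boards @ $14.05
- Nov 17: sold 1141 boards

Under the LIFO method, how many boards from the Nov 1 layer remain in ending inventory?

210

Nov 17, 1141 sold [LIFO — newest first]: 228 @ $14.05 + 142 @ $20.05 + 181 @ $12.75 + 196 @ $15.50 + 65 @ $11.55 + 265 @ $11.70 + 64 @ $10.60 = $15,925.90
Ending inventory: 210 @ $10.60 = $2,226.00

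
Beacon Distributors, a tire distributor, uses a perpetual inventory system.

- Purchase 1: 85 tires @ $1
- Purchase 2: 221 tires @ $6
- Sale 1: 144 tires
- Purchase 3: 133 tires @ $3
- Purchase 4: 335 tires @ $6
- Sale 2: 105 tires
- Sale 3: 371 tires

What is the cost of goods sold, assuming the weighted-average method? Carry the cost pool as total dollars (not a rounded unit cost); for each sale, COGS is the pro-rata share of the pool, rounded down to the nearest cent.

COGS = $3,048.53

After Purchase 1: 85 on hand, pool $85.00 (≈ $1.0000 each)
After Purchase 2: 306 on hand, pool $1,411.00 (≈ $4.6111 each)
Sale 1, sell 144: 144/306 × $1,411.00 → $664.00
After Purchase 3: 295 on hand, pool $1,146.00 (≈ $3.8847 each)
After Purchase 4: 630 on hand, pool $3,156.00 (≈ $5.0095 each)
Sale 2, sell 105: 105/630 × $3,156.00 → $526.00
Sale 3, sell 371: 371/525 × $2,630.00 → $1,858.53
Total COGS = $664.00 + $526.00 + $1,858.53 = $3,048.53
Ending inventory (cost pool remaining) = $771.47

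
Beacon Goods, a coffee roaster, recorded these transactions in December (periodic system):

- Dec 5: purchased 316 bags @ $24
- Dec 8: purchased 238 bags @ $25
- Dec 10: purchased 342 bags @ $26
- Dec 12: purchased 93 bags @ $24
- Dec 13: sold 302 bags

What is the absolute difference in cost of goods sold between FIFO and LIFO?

FIFO COGS: 302 @ $24 = $7,248
LIFO COGS: 93 @ $24 + 209 @ $26 = $7,666
Difference = |$7,248 − $7,666| = $418

$418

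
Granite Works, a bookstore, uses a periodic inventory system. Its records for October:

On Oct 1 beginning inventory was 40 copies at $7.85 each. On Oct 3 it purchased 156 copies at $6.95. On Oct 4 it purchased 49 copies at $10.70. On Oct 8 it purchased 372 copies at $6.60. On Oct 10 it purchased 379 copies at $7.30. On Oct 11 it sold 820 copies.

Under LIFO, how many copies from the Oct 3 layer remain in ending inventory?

136

Oct 11, 820 sold [LIFO — newest first]: 379 @ $7.30 + 372 @ $6.60 + 49 @ $10.70 + 20 @ $6.95 = $5,885.20
Ending inventory: 40 @ $7.85 + 136 @ $6.95 = $1,259.20
Check: goods available $7,144.40 = COGS $5,885.20 + ending $1,259.20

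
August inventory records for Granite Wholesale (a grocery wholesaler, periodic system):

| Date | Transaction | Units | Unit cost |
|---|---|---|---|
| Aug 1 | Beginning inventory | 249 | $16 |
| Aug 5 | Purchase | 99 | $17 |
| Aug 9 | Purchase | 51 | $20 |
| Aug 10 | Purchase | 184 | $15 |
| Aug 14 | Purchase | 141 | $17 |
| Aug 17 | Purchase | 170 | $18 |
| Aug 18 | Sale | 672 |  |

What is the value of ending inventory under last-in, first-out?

Aug 18, 672 sold [LIFO — newest first]: 170 @ $18 + 141 @ $17 + 184 @ $15 + 51 @ $20 + 99 @ $17 + 27 @ $16 = $11,352
Ending inventory: 222 @ $16 = $3,552

Ending inventory = $3,552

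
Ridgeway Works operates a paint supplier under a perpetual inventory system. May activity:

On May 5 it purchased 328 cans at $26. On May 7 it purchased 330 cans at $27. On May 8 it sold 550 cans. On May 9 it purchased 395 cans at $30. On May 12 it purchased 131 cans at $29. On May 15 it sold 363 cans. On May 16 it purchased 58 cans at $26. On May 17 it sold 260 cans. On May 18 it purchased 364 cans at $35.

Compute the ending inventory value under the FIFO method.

May 8, 550 sold [FIFO — oldest first]: 328 @ $26 + 222 @ $27 = $14,522
May 15, 363 sold [FIFO — oldest first]: 108 @ $27 + 255 @ $30 = $10,566
May 17, 260 sold [FIFO — oldest first]: 140 @ $30 + 120 @ $29 = $7,680
Total COGS = $14,522 + $10,566 + $7,680 = $32,768
Ending inventory: 11 @ $29 + 58 @ $26 + 364 @ $35 = $14,567
Check: goods available $47,335 = COGS $32,768 + ending $14,567

Ending inventory = $14,567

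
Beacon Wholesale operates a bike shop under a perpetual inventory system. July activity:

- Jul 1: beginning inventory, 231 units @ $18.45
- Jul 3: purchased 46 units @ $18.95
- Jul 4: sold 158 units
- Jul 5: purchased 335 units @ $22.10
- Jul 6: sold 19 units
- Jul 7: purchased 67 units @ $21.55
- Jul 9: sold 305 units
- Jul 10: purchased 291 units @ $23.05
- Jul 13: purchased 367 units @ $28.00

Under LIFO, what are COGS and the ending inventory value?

Jul 4, 158 sold [LIFO — newest first]: 46 @ $18.95 + 112 @ $18.45 = $2,938.10
Jul 6, 19 sold [LIFO — newest first]: 19 @ $22.10 = $419.90
Jul 9, 305 sold [LIFO — newest first]: 67 @ $21.55 + 238 @ $22.10 = $6,703.65
Total COGS = $2,938.10 + $419.90 + $6,703.65 = $10,061.65
Ending inventory: 119 @ $18.45 + 78 @ $22.10 + 291 @ $23.05 + 367 @ $28.00 = $20,902.90
Check: goods available $30,964.55 = COGS $10,061.65 + ending $20,902.90

COGS = $10,061.65; ending inventory = $20,902.90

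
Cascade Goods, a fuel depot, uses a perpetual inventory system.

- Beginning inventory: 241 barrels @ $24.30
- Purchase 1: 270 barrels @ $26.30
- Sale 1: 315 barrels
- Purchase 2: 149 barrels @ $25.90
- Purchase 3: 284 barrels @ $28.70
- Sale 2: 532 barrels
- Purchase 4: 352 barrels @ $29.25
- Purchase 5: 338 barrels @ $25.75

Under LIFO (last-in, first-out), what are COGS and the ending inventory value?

Sale 1 (315) [LIFO — newest first]: 270 @ $26.30 + 45 @ $24.30 = $8,194.50
Sale 2 (532) [LIFO — newest first]: 284 @ $28.70 + 149 @ $25.90 + 99 @ $24.30 = $14,415.60
Total COGS = $8,194.50 + $14,415.60 = $22,610.10
Ending inventory: 97 @ $24.30 + 352 @ $29.25 + 338 @ $25.75 = $21,356.60

COGS = $22,610.10; ending inventory = $21,356.60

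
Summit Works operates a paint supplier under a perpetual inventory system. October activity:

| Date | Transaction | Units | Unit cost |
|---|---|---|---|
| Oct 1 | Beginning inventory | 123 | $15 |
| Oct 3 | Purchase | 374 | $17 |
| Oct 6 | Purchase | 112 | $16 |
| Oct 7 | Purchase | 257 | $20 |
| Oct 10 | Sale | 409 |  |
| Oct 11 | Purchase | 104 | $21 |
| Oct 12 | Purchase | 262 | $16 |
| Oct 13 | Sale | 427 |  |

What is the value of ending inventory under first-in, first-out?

Oct 10, 409 sold [FIFO — oldest first]: 123 @ $15 + 286 @ $17 = $6,707
Oct 13, 427 sold [FIFO — oldest first]: 88 @ $17 + 112 @ $16 + 227 @ $20 = $7,828
Total COGS = $6,707 + $7,828 = $14,535
Ending inventory: 30 @ $20 + 104 @ $21 + 262 @ $16 = $6,976

Ending inventory = $6,976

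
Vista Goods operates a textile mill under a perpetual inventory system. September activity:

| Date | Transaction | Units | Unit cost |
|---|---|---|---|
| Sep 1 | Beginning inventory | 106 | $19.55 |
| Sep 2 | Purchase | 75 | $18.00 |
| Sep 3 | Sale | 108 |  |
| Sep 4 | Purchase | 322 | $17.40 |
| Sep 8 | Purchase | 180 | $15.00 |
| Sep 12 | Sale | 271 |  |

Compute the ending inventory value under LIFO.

Ending inventory = $5,446.55

Sep 3, 108 sold [LIFO — newest first]: 75 @ $18.00 + 33 @ $19.55 = $1,995.15
Sep 12, 271 sold [LIFO — newest first]: 180 @ $15.00 + 91 @ $17.40 = $4,283.40
Total COGS = $1,995.15 + $4,283.40 = $6,278.55
Ending inventory: 73 @ $19.55 + 231 @ $17.40 = $5,446.55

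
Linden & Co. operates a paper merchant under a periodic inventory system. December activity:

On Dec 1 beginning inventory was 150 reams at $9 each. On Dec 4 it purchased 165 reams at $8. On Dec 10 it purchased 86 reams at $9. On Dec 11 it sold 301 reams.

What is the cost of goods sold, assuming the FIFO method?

COGS = $2,558

Dec 11, 301 sold [FIFO — oldest first]: 150 @ $9 + 151 @ $8 = $2,558
Ending inventory: 14 @ $8 + 86 @ $9 = $886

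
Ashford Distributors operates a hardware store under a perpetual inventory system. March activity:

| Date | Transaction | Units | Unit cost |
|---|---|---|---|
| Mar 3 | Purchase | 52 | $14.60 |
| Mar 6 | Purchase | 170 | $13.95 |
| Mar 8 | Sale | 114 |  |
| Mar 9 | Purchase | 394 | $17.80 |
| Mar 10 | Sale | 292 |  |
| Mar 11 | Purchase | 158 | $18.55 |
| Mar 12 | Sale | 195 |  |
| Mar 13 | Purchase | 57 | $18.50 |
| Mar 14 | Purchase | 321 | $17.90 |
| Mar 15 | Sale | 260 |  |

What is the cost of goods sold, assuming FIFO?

Mar 8, 114 sold [FIFO — oldest first]: 52 @ $14.60 + 62 @ $13.95 = $1,624.10
Mar 10, 292 sold [FIFO — oldest first]: 108 @ $13.95 + 184 @ $17.80 = $4,781.80
Mar 12, 195 sold [FIFO — oldest first]: 195 @ $17.80 = $3,471.00
Mar 15, 260 sold [FIFO — oldest first]: 15 @ $17.80 + 158 @ $18.55 + 57 @ $18.50 + 30 @ $17.90 = $4,789.40
Total COGS = $1,624.10 + $4,781.80 + $3,471.00 + $4,789.40 = $14,666.30
Ending inventory: 291 @ $17.90 = $5,208.90

COGS = $14,666.30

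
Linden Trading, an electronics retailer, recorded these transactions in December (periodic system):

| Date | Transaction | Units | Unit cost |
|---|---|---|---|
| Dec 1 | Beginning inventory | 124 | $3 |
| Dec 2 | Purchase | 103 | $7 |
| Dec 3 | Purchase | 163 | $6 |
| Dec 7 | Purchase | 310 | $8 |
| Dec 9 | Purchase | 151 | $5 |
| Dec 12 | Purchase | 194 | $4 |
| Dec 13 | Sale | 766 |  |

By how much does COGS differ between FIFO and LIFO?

FIFO COGS: 124 @ $3 + 103 @ $7 + 163 @ $6 + 310 @ $8 + 66 @ $5 = $4,881
LIFO COGS: 194 @ $4 + 151 @ $5 + 310 @ $8 + 111 @ $6 = $4,677
Difference = |$4,881 − $4,677| = $204

$204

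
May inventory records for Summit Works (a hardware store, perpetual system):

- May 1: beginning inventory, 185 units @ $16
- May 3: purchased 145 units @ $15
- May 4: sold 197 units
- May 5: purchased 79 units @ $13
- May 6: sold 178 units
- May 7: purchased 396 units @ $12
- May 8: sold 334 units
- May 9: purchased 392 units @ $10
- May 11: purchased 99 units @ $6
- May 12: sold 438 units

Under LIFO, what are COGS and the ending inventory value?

May 4, 197 sold [LIFO — newest first]: 145 @ $15 + 52 @ $16 = $3,007
May 6, 178 sold [LIFO — newest first]: 79 @ $13 + 99 @ $16 = $2,611
May 8, 334 sold [LIFO — newest first]: 334 @ $12 = $4,008
May 12, 438 sold [LIFO — newest first]: 99 @ $6 + 339 @ $10 = $3,984
Total COGS = $3,007 + $2,611 + $4,008 + $3,984 = $13,610
Ending inventory: 34 @ $16 + 62 @ $12 + 53 @ $10 = $1,818
Check: goods available $15,428 = COGS $13,610 + ending $1,818

COGS = $13,610; ending inventory = $1,818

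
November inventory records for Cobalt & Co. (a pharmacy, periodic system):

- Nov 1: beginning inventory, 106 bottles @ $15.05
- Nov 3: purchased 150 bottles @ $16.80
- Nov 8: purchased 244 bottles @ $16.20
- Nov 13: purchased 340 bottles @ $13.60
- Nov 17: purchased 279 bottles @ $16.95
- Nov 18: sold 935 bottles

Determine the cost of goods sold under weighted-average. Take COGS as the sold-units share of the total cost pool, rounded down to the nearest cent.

Nov 18, sell 935: 935/1119 × $17,421.15 → $14,556.54
Ending inventory (cost pool remaining) = $2,864.61
Check: goods available $17,421.15 = COGS $14,556.54 + ending $2,864.61

COGS = $14,556.54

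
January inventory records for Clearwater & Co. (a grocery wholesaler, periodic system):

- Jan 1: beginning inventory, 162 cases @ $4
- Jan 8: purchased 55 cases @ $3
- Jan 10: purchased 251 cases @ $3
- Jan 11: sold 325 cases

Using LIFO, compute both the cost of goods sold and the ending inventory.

COGS = $994; ending inventory = $572

Jan 11, 325 sold [LIFO — newest first]: 251 @ $3 + 55 @ $3 + 19 @ $4 = $994
Ending inventory: 143 @ $4 = $572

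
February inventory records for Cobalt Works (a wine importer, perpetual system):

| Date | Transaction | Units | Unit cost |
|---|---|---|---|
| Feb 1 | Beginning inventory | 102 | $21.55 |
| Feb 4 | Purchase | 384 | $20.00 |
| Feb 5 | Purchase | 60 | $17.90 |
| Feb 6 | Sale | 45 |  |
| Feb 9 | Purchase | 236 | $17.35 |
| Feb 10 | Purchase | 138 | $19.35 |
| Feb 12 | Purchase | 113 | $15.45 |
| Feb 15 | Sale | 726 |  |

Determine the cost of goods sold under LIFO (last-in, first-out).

Feb 6, 45 sold [LIFO — newest first]: 45 @ $17.90 = $805.50
Feb 15, 726 sold [LIFO — newest first]: 113 @ $15.45 + 138 @ $19.35 + 236 @ $17.35 + 15 @ $17.90 + 224 @ $20.00 = $13,259.25
Total COGS = $805.50 + $13,259.25 = $14,064.75
Ending inventory: 102 @ $21.55 + 160 @ $20.00 = $5,398.10

COGS = $14,064.75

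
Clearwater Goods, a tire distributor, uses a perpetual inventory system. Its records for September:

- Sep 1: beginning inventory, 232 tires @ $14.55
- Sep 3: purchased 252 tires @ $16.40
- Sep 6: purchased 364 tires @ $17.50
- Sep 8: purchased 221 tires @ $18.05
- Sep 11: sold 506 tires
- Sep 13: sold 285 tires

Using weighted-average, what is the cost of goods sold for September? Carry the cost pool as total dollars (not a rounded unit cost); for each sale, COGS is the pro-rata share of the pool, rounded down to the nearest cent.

COGS = $13,220.90

After Sep 1: 232 on hand, pool $3,375.60 (≈ $14.5500 each)
After Sep 3: 484 on hand, pool $7,508.40 (≈ $15.5132 each)
After Sep 6: 848 on hand, pool $13,878.40 (≈ $16.3660 each)
After Sep 8: 1069 on hand, pool $17,867.45 (≈ $16.7142 each)
Sep 11, sell 506: 506/1069 × $17,867.45 → $8,457.37
Sep 13, sell 285: 285/563 × $9,410.08 → $4,763.53
Total COGS = $8,457.37 + $4,763.53 = $13,220.90
Ending inventory (cost pool remaining) = $4,646.55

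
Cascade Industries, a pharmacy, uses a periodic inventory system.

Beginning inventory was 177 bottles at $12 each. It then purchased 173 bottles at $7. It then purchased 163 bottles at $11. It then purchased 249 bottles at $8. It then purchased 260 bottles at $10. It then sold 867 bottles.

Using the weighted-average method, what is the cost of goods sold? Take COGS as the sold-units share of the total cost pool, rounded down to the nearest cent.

COGS = $8,245.83

Sale 1, sell 867: 867/1022 × $9,720.00 → $8,245.83
Ending inventory (cost pool remaining) = $1,474.17
Check: goods available $9,720.00 = COGS $8,245.83 + ending $1,474.17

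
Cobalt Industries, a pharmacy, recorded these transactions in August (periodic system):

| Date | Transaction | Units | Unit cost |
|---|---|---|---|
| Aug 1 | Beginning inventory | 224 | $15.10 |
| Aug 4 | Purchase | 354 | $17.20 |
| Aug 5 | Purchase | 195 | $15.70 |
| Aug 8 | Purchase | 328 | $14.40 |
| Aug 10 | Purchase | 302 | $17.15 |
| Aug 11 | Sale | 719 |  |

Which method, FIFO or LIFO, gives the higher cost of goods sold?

FIFO COGS: 224 @ $15.10 + 354 @ $17.20 + 141 @ $15.70 = $11,684.90
LIFO COGS: 302 @ $17.15 + 328 @ $14.40 + 89 @ $15.70 = $11,299.80

FIFO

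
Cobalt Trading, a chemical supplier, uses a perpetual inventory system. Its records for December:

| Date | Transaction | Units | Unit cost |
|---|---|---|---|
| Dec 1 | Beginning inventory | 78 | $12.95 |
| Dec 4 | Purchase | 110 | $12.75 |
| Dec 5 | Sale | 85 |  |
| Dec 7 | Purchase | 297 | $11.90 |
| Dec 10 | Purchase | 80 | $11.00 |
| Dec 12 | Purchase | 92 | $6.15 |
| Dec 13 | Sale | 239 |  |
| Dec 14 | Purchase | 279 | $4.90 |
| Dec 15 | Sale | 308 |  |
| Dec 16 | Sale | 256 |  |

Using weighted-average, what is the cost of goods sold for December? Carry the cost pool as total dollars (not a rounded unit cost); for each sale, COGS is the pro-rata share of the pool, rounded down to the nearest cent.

COGS = $8,364.82

After Dec 1: 78 on hand, pool $1,010.10 (≈ $12.9500 each)
After Dec 4: 188 on hand, pool $2,412.60 (≈ $12.8330 each)
Dec 5, sell 85: 85/188 × $2,412.60 → $1,090.80
After Dec 7: 400 on hand, pool $4,856.10 (≈ $12.1403 each)
After Dec 10: 480 on hand, pool $5,736.10 (≈ $11.9502 each)
After Dec 12: 572 on hand, pool $6,301.90 (≈ $11.0173 each)
Dec 13, sell 239: 239/572 × $6,301.90 → $2,633.13
After Dec 14: 612 on hand, pool $5,035.87 (≈ $8.2285 each)
Dec 15, sell 308: 308/612 × $5,035.87 → $2,534.39
Dec 16, sell 256: 256/304 × $2,501.48 → $2,106.50
Total COGS = $1,090.80 + $2,633.13 + $2,534.39 + $2,106.50 = $8,364.82
Ending inventory (cost pool remaining) = $394.98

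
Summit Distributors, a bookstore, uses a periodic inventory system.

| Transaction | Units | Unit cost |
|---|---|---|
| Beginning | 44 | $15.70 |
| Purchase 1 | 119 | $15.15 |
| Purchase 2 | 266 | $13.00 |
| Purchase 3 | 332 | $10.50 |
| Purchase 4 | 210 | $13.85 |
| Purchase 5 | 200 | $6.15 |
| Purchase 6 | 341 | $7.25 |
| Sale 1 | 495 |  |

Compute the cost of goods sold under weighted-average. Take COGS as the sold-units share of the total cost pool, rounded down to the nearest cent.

COGS = $5,253.94

Sale 1, sell 495: 495/1512 × $16,048.40 → $5,253.94
Ending inventory (cost pool remaining) = $10,794.46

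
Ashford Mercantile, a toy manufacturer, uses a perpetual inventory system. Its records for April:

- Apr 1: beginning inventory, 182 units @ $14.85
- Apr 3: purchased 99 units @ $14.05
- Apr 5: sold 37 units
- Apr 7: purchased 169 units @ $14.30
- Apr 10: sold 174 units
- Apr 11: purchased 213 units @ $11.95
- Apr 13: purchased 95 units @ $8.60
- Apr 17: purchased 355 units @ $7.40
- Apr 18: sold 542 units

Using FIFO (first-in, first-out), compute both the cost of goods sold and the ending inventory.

COGS = $9,829.70; ending inventory = $2,670.00

Apr 5, 37 sold [FIFO — oldest first]: 37 @ $14.85 = $549.45
Apr 10, 174 sold [FIFO — oldest first]: 145 @ $14.85 + 29 @ $14.05 = $2,560.70
Apr 18, 542 sold [FIFO — oldest first]: 70 @ $14.05 + 169 @ $14.30 + 213 @ $11.95 + 90 @ $8.60 = $6,719.55
Total COGS = $549.45 + $2,560.70 + $6,719.55 = $9,829.70
Ending inventory: 5 @ $8.60 + 355 @ $7.40 = $2,670.00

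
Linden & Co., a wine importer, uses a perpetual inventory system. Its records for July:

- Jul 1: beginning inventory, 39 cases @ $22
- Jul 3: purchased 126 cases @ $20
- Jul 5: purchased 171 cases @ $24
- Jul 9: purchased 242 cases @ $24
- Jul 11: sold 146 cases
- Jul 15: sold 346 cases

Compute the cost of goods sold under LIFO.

COGS = $11,492

Jul 11, 146 sold [LIFO — newest first]: 146 @ $24 = $3,504
Jul 15, 346 sold [LIFO — newest first]: 96 @ $24 + 171 @ $24 + 79 @ $20 = $7,988
Total COGS = $3,504 + $7,988 = $11,492
Ending inventory: 39 @ $22 + 47 @ $20 = $1,798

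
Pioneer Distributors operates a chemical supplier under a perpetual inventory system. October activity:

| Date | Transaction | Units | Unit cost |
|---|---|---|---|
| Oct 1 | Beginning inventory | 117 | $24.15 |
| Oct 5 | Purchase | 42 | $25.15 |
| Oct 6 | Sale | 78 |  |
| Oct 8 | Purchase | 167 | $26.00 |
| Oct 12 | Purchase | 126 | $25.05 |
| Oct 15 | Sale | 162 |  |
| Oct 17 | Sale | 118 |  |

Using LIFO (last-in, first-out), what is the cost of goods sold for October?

COGS = $9,086.00

Oct 6, 78 sold [LIFO — newest first]: 42 @ $25.15 + 36 @ $24.15 = $1,925.70
Oct 15, 162 sold [LIFO — newest first]: 126 @ $25.05 + 36 @ $26.00 = $4,092.30
Oct 17, 118 sold [LIFO — newest first]: 118 @ $26.00 = $3,068.00
Total COGS = $1,925.70 + $4,092.30 + $3,068.00 = $9,086.00
Ending inventory: 81 @ $24.15 + 13 @ $26.00 = $2,294.15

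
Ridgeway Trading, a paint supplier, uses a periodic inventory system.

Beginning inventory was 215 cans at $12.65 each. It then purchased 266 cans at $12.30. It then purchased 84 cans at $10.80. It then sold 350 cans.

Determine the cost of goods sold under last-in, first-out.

COGS = $4,179.00

Sale 1 (350) [LIFO — newest first]: 84 @ $10.80 + 266 @ $12.30 = $4,179.00
Ending inventory: 215 @ $12.65 = $2,719.75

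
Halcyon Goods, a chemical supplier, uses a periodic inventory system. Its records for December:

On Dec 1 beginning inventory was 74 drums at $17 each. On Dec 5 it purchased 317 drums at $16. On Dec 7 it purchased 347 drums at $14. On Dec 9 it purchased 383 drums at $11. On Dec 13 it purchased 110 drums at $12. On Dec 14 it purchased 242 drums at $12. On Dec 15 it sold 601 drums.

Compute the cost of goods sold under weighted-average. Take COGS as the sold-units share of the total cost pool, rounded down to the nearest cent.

Dec 15, sell 601: 601/1473 × $19,625.00 → $8,007.21
Ending inventory (cost pool remaining) = $11,617.79
Check: goods available $19,625.00 = COGS $8,007.21 + ending $11,617.79

COGS = $8,007.21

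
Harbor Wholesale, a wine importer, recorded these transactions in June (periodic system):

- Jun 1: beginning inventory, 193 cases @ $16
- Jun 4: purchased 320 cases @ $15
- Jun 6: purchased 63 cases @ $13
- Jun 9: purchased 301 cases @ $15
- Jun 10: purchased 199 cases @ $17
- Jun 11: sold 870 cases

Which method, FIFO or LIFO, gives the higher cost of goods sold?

FIFO COGS: 193 @ $16 + 320 @ $15 + 63 @ $13 + 294 @ $15 = $13,117
LIFO COGS: 199 @ $17 + 301 @ $15 + 63 @ $13 + 307 @ $15 = $13,322

LIFO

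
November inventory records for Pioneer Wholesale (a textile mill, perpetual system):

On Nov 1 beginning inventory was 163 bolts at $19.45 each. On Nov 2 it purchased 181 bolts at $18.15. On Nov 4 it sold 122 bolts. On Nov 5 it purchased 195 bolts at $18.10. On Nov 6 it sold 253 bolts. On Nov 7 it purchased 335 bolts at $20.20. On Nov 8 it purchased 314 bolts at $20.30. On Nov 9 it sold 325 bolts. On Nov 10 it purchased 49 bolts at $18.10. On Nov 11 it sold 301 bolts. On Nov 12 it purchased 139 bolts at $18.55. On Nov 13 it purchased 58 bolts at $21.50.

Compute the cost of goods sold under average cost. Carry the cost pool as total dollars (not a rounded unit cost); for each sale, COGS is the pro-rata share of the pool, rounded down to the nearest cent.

COGS = $19,358.34

After Nov 1: 163 on hand, pool $3,170.35 (≈ $19.4500 each)
After Nov 2: 344 on hand, pool $6,455.50 (≈ $18.7660 each)
Nov 4, sell 122: 122/344 × $6,455.50 → $2,289.45
After Nov 5: 417 on hand, pool $7,695.55 (≈ $18.4546 each)
Nov 6, sell 253: 253/417 × $7,695.55 → $4,669.00
After Nov 7: 499 on hand, pool $9,793.55 (≈ $19.6264 each)
After Nov 8: 813 on hand, pool $16,167.75 (≈ $19.8865 each)
Nov 9, sell 325: 325/813 × $16,167.75 → $6,463.12
After Nov 10: 537 on hand, pool $10,591.53 (≈ $19.7235 each)
Nov 11, sell 301: 301/537 × $10,591.53 → $5,936.77
After Nov 12: 375 on hand, pool $7,233.21 (≈ $19.2886 each)
After Nov 13: 433 on hand, pool $8,480.21 (≈ $19.5848 each)
Total COGS = $2,289.45 + $4,669.00 + $6,463.12 + $5,936.77 = $19,358.34
Ending inventory (cost pool remaining) = $8,480.21
Check: goods available $27,838.55 = COGS $19,358.34 + ending $8,480.21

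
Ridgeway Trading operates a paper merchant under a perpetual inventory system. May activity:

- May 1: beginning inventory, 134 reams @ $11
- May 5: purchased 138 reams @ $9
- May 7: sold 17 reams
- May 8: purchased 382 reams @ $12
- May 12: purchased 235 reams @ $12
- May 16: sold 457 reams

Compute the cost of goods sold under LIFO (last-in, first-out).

COGS = $5,637

May 7, 17 sold [LIFO — newest first]: 17 @ $9 = $153
May 16, 457 sold [LIFO — newest first]: 235 @ $12 + 222 @ $12 = $5,484
Total COGS = $153 + $5,484 = $5,637
Ending inventory: 134 @ $11 + 121 @ $9 + 160 @ $12 = $4,483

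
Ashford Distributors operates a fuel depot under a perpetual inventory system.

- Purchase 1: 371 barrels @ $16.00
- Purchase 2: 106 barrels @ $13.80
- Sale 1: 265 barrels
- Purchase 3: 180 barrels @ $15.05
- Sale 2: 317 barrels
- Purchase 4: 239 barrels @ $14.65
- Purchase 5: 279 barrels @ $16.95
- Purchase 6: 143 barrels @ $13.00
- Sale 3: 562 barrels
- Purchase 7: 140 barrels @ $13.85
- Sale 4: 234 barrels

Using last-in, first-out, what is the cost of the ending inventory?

Sale 1 (265) [LIFO — newest first]: 106 @ $13.80 + 159 @ $16.00 = $4,006.80
Sale 2 (317) [LIFO — newest first]: 180 @ $15.05 + 137 @ $16.00 = $4,901.00
Sale 3 (562) [LIFO — newest first]: 143 @ $13.00 + 279 @ $16.95 + 140 @ $14.65 = $8,639.05
Sale 4 (234) [LIFO — newest first]: 140 @ $13.85 + 94 @ $14.65 = $3,316.10
Total COGS = $4,006.80 + $4,901.00 + $8,639.05 + $3,316.10 = $20,862.95
Ending inventory: 75 @ $16.00 + 5 @ $14.65 = $1,273.25
Check: goods available $22,136.20 = COGS $20,862.95 + ending $1,273.25

Ending inventory = $1,273.25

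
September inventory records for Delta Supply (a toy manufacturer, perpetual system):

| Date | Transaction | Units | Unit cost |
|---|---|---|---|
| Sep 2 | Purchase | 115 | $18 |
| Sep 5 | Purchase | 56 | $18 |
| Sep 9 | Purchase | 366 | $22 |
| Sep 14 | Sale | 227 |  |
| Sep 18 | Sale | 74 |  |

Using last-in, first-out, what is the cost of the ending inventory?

Ending inventory = $4,508

Sep 14, 227 sold [LIFO — newest first]: 227 @ $22 = $4,994
Sep 18, 74 sold [LIFO — newest first]: 74 @ $22 = $1,628
Total COGS = $4,994 + $1,628 = $6,622
Ending inventory: 115 @ $18 + 56 @ $18 + 65 @ $22 = $4,508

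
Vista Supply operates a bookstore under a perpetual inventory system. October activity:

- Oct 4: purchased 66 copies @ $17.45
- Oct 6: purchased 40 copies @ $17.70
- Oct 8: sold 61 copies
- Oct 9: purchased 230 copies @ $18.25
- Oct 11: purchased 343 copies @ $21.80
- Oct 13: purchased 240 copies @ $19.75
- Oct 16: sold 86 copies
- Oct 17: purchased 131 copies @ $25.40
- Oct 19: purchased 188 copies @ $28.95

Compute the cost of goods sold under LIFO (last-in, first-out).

Oct 8, 61 sold [LIFO — newest first]: 40 @ $17.70 + 21 @ $17.45 = $1,074.45
Oct 16, 86 sold [LIFO — newest first]: 86 @ $19.75 = $1,698.50
Total COGS = $1,074.45 + $1,698.50 = $2,772.95
Ending inventory: 45 @ $17.45 + 230 @ $18.25 + 343 @ $21.80 + 154 @ $19.75 + 131 @ $25.40 + 188 @ $28.95 = $24,271.65

COGS = $2,772.95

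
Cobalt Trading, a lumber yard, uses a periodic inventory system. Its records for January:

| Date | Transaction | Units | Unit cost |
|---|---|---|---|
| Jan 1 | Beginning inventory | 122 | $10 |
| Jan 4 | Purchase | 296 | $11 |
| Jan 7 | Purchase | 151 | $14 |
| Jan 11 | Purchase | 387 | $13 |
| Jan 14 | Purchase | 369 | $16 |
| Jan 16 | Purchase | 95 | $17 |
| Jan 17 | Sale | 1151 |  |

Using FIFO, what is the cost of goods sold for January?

COGS = $14,741

Jan 17, 1151 sold [FIFO — oldest first]: 122 @ $10 + 296 @ $11 + 151 @ $14 + 387 @ $13 + 195 @ $16 = $14,741
Ending inventory: 174 @ $16 + 95 @ $17 = $4,399
Check: goods available $19,140 = COGS $14,741 + ending $4,399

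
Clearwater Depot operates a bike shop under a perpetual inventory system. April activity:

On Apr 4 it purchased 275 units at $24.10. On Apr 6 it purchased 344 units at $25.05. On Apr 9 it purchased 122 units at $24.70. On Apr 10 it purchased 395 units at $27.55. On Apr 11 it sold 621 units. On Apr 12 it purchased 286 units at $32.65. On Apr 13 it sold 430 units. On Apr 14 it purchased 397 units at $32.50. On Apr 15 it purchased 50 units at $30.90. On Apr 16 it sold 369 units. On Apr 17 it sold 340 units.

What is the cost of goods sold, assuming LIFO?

Apr 11, 621 sold [LIFO — newest first]: 395 @ $27.55 + 122 @ $24.70 + 104 @ $25.05 = $16,500.85
Apr 13, 430 sold [LIFO — newest first]: 286 @ $32.65 + 144 @ $25.05 = $12,945.10
Apr 16, 369 sold [LIFO — newest first]: 50 @ $30.90 + 319 @ $32.50 = $11,912.50
Apr 17, 340 sold [LIFO — newest first]: 78 @ $32.50 + 96 @ $25.05 + 166 @ $24.10 = $8,940.40
Total COGS = $16,500.85 + $12,945.10 + $11,912.50 + $8,940.40 = $50,298.85
Ending inventory: 109 @ $24.10 = $2,626.90

COGS = $50,298.85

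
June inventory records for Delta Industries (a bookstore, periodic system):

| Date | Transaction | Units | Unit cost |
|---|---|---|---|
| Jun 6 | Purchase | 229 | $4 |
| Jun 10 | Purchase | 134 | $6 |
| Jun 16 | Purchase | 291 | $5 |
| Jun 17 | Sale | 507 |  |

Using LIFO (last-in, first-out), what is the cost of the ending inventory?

Jun 17, 507 sold [LIFO — newest first]: 291 @ $5 + 134 @ $6 + 82 @ $4 = $2,587
Ending inventory: 147 @ $4 = $588

Ending inventory = $588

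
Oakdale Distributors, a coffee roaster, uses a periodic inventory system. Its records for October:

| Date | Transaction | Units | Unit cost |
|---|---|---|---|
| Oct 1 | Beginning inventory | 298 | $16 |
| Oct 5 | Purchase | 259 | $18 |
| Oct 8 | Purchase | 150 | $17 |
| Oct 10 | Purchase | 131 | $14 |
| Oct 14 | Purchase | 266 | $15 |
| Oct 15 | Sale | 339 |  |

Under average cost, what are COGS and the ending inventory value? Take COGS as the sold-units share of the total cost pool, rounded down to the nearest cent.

Oct 15, sell 339: 339/1104 × $17,804.00 → $5,466.98
Ending inventory (cost pool remaining) = $12,337.02

COGS = $5,466.98; ending inventory = $12,337.02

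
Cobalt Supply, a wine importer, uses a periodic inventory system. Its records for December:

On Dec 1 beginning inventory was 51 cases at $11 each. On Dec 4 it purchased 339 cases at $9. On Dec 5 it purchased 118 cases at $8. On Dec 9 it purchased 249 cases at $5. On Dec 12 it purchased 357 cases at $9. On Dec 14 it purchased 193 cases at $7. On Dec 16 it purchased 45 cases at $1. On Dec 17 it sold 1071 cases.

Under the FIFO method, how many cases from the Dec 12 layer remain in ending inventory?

Dec 17, 1071 sold [FIFO — oldest first]: 51 @ $11 + 339 @ $9 + 118 @ $8 + 249 @ $5 + 314 @ $9 = $8,627
Ending inventory: 43 @ $9 + 193 @ $7 + 45 @ $1 = $1,783

43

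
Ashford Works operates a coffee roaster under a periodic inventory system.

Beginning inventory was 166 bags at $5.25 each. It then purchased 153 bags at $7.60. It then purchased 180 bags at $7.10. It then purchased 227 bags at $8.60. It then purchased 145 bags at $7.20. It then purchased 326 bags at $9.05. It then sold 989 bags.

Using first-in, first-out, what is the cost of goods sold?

Sale 1 (989) [FIFO — oldest first]: 166 @ $5.25 + 153 @ $7.60 + 180 @ $7.10 + 227 @ $8.60 + 145 @ $7.20 + 118 @ $9.05 = $7,376.40
Ending inventory: 208 @ $9.05 = $1,882.40
Check: goods available $9,258.80 = COGS $7,376.40 + ending $1,882.40

COGS = $7,376.40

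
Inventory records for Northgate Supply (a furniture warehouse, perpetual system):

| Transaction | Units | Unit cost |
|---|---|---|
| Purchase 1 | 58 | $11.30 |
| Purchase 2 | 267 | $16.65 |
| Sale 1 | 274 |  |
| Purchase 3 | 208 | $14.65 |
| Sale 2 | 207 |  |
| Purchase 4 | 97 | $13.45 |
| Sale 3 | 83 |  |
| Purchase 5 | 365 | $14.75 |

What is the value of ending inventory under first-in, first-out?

Sale 1 (274) [FIFO — oldest first]: 58 @ $11.30 + 216 @ $16.65 = $4,251.80
Sale 2 (207) [FIFO — oldest first]: 51 @ $16.65 + 156 @ $14.65 = $3,134.55
Sale 3 (83) [FIFO — oldest first]: 52 @ $14.65 + 31 @ $13.45 = $1,178.75
Total COGS = $4,251.80 + $3,134.55 + $1,178.75 = $8,565.10
Ending inventory: 66 @ $13.45 + 365 @ $14.75 = $6,271.45

Ending inventory = $6,271.45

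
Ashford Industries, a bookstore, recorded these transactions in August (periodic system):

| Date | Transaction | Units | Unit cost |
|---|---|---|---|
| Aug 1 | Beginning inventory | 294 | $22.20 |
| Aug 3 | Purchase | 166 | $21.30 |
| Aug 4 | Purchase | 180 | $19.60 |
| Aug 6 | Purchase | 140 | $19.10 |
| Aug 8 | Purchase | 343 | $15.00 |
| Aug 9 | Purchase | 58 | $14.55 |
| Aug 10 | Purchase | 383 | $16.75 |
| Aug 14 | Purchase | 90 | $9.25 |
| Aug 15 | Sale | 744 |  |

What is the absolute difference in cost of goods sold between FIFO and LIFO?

$4,290.35

FIFO COGS: 294 @ $22.20 + 166 @ $21.30 + 180 @ $19.60 + 104 @ $19.10 = $15,577.00
LIFO COGS: 90 @ $9.25 + 383 @ $16.75 + 58 @ $14.55 + 213 @ $15.00 = $11,286.65
Difference = |$15,577.00 − $11,286.65| = $4,290.35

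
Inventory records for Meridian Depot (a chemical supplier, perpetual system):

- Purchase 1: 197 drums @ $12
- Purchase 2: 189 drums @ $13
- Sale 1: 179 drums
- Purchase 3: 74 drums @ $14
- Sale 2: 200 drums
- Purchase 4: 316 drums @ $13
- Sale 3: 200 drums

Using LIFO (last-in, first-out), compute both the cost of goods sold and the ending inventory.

COGS = $7,485; ending inventory = $2,480

Sale 1 (179) [LIFO — newest first]: 179 @ $13 = $2,327
Sale 2 (200) [LIFO — newest first]: 74 @ $14 + 10 @ $13 + 116 @ $12 = $2,558
Sale 3 (200) [LIFO — newest first]: 200 @ $13 = $2,600
Total COGS = $2,327 + $2,558 + $2,600 = $7,485
Ending inventory: 81 @ $12 + 116 @ $13 = $2,480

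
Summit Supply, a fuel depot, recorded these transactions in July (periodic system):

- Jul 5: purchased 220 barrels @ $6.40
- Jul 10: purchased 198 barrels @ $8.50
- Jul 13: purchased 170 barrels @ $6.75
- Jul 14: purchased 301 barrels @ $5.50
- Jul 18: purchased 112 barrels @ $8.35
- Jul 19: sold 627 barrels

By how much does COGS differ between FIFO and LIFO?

FIFO COGS: 220 @ $6.40 + 198 @ $8.50 + 170 @ $6.75 + 39 @ $5.50 = $4,453.00
LIFO COGS: 112 @ $8.35 + 301 @ $5.50 + 170 @ $6.75 + 44 @ $8.50 = $4,112.20
Difference = |$4,453.00 − $4,112.20| = $340.80

$340.80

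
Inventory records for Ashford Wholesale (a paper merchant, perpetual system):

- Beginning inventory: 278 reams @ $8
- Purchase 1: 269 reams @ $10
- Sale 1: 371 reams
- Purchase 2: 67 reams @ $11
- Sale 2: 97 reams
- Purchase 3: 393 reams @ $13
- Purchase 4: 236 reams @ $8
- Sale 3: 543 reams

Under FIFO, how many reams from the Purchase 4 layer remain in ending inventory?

232

Sale 1 (371) [FIFO — oldest first]: 278 @ $8 + 93 @ $10 = $3,154
Sale 2 (97) [FIFO — oldest first]: 97 @ $10 = $970
Sale 3 (543) [FIFO — oldest first]: 79 @ $10 + 67 @ $11 + 393 @ $13 + 4 @ $8 = $6,668
Total COGS = $3,154 + $970 + $6,668 = $10,792
Ending inventory: 232 @ $8 = $1,856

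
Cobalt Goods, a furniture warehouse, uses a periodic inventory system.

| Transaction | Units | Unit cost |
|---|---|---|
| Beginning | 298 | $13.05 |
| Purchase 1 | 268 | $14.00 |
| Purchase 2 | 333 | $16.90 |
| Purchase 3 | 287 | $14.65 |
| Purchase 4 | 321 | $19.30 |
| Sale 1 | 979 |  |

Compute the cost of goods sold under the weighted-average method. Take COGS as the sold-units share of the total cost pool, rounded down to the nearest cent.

COGS = $15,375.85

Sale 1, sell 979: 979/1507 × $23,668.45 → $15,375.85
Ending inventory (cost pool remaining) = $8,292.60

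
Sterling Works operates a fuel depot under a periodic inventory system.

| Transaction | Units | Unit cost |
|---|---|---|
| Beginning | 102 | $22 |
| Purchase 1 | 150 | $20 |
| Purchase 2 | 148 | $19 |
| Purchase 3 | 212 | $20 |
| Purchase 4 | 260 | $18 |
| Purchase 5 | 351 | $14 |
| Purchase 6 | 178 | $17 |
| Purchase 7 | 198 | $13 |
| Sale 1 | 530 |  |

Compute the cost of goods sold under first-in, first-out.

Sale 1 (530) [FIFO — oldest first]: 102 @ $22 + 150 @ $20 + 148 @ $19 + 130 @ $20 = $10,656
Ending inventory: 82 @ $20 + 260 @ $18 + 351 @ $14 + 178 @ $17 + 198 @ $13 = $16,834

COGS = $10,656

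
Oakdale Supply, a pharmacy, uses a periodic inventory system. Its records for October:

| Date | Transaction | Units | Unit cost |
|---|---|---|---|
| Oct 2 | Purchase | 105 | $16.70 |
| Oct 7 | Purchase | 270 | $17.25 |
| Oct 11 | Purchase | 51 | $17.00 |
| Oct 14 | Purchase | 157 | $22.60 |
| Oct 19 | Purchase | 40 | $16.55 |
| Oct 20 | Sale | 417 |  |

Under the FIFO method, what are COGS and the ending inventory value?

Oct 20, 417 sold [FIFO — oldest first]: 105 @ $16.70 + 270 @ $17.25 + 42 @ $17.00 = $7,125.00
Ending inventory: 9 @ $17.00 + 157 @ $22.60 + 40 @ $16.55 = $4,363.20

COGS = $7,125.00; ending inventory = $4,363.20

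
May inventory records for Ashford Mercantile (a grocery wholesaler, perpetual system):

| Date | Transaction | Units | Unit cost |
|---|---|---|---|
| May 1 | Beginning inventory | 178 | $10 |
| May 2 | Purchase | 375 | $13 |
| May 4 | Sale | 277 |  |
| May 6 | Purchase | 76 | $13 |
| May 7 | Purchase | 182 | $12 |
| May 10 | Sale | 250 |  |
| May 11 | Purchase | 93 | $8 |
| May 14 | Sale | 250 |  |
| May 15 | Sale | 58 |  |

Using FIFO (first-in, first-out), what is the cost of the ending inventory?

Ending inventory = $552

May 4, 277 sold [FIFO — oldest first]: 178 @ $10 + 99 @ $13 = $3,067
May 10, 250 sold [FIFO — oldest first]: 250 @ $13 = $3,250
May 14, 250 sold [FIFO — oldest first]: 26 @ $13 + 76 @ $13 + 148 @ $12 = $3,102
May 15, 58 sold [FIFO — oldest first]: 34 @ $12 + 24 @ $8 = $600
Total COGS = $3,067 + $3,250 + $3,102 + $600 = $10,019
Ending inventory: 69 @ $8 = $552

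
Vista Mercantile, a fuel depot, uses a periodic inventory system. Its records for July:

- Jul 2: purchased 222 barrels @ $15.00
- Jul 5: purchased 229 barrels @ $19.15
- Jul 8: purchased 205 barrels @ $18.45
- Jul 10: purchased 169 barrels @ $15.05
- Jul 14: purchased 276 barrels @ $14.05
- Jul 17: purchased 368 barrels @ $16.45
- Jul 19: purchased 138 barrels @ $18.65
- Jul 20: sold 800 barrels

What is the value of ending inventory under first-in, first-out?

Jul 20, 800 sold [FIFO — oldest first]: 222 @ $15.00 + 229 @ $19.15 + 205 @ $18.45 + 144 @ $15.05 = $13,664.80
Ending inventory: 25 @ $15.05 + 276 @ $14.05 + 368 @ $16.45 + 138 @ $18.65 = $12,881.35
Check: goods available $26,546.15 = COGS $13,664.80 + ending $12,881.35

Ending inventory = $12,881.35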